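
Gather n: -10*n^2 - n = -10*n^2 - n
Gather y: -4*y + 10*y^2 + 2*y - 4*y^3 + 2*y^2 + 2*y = -4*y^3 + 12*y^2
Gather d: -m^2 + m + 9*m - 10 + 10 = -m^2 + 10*m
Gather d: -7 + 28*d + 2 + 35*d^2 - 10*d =35*d^2 + 18*d - 5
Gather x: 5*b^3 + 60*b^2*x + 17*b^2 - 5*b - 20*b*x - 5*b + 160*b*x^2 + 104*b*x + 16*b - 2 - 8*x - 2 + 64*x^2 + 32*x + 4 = 5*b^3 + 17*b^2 + 6*b + x^2*(160*b + 64) + x*(60*b^2 + 84*b + 24)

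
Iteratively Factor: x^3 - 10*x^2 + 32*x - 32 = (x - 2)*(x^2 - 8*x + 16) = (x - 4)*(x - 2)*(x - 4)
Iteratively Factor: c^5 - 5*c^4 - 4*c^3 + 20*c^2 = (c)*(c^4 - 5*c^3 - 4*c^2 + 20*c) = c*(c + 2)*(c^3 - 7*c^2 + 10*c) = c^2*(c + 2)*(c^2 - 7*c + 10) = c^2*(c - 2)*(c + 2)*(c - 5)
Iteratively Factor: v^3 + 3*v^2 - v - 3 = (v + 1)*(v^2 + 2*v - 3) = (v - 1)*(v + 1)*(v + 3)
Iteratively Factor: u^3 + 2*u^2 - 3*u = (u)*(u^2 + 2*u - 3) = u*(u - 1)*(u + 3)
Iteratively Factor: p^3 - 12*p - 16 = (p + 2)*(p^2 - 2*p - 8) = (p + 2)^2*(p - 4)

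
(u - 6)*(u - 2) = u^2 - 8*u + 12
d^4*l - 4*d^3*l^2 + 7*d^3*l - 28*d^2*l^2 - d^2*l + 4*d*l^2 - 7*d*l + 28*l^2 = (d - 1)*(d + 7)*(d - 4*l)*(d*l + l)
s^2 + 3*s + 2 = (s + 1)*(s + 2)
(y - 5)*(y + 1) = y^2 - 4*y - 5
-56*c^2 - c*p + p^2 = (-8*c + p)*(7*c + p)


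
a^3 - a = a*(a - 1)*(a + 1)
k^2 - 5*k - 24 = (k - 8)*(k + 3)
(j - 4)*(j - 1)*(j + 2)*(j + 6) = j^4 + 3*j^3 - 24*j^2 - 28*j + 48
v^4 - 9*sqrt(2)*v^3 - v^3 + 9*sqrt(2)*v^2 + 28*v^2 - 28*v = v*(v - 1)*(v - 7*sqrt(2))*(v - 2*sqrt(2))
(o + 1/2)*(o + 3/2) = o^2 + 2*o + 3/4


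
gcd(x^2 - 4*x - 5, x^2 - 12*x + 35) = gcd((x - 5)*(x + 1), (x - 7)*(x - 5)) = x - 5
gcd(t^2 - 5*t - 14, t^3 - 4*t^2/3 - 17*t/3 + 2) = t + 2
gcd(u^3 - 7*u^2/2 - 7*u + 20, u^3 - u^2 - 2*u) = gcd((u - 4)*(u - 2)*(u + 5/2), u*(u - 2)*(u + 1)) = u - 2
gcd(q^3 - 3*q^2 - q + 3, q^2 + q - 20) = 1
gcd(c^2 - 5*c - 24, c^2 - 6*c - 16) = c - 8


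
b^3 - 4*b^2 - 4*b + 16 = (b - 4)*(b - 2)*(b + 2)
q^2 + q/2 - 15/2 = (q - 5/2)*(q + 3)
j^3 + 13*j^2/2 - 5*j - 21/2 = (j - 3/2)*(j + 1)*(j + 7)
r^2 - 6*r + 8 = (r - 4)*(r - 2)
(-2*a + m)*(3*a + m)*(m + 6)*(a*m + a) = -6*a^3*m^2 - 42*a^3*m - 36*a^3 + a^2*m^3 + 7*a^2*m^2 + 6*a^2*m + a*m^4 + 7*a*m^3 + 6*a*m^2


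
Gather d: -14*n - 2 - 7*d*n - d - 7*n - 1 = d*(-7*n - 1) - 21*n - 3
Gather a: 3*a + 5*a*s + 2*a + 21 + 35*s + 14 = a*(5*s + 5) + 35*s + 35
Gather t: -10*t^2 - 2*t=-10*t^2 - 2*t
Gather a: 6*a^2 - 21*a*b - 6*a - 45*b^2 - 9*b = 6*a^2 + a*(-21*b - 6) - 45*b^2 - 9*b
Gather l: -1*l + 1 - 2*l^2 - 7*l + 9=-2*l^2 - 8*l + 10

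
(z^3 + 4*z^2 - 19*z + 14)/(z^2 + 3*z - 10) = (z^2 + 6*z - 7)/(z + 5)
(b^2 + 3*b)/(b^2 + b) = (b + 3)/(b + 1)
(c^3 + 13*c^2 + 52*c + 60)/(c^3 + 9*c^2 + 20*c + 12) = (c + 5)/(c + 1)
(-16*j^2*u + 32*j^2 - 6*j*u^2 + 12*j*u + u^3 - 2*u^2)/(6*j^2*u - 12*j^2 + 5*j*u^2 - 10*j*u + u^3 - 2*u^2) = (-8*j + u)/(3*j + u)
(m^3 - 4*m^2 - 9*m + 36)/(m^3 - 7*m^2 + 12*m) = (m + 3)/m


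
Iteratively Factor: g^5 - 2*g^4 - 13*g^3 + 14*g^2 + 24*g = (g)*(g^4 - 2*g^3 - 13*g^2 + 14*g + 24) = g*(g + 3)*(g^3 - 5*g^2 + 2*g + 8) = g*(g + 1)*(g + 3)*(g^2 - 6*g + 8) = g*(g - 4)*(g + 1)*(g + 3)*(g - 2)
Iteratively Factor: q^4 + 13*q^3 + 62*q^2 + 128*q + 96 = (q + 3)*(q^3 + 10*q^2 + 32*q + 32) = (q + 2)*(q + 3)*(q^2 + 8*q + 16) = (q + 2)*(q + 3)*(q + 4)*(q + 4)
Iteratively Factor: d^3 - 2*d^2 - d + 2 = (d - 2)*(d^2 - 1) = (d - 2)*(d + 1)*(d - 1)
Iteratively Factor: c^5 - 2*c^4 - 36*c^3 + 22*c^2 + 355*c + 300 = (c + 1)*(c^4 - 3*c^3 - 33*c^2 + 55*c + 300) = (c + 1)*(c + 4)*(c^3 - 7*c^2 - 5*c + 75) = (c - 5)*(c + 1)*(c + 4)*(c^2 - 2*c - 15) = (c - 5)^2*(c + 1)*(c + 4)*(c + 3)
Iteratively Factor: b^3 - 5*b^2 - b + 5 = (b - 1)*(b^2 - 4*b - 5) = (b - 1)*(b + 1)*(b - 5)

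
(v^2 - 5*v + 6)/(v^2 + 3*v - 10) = (v - 3)/(v + 5)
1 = 1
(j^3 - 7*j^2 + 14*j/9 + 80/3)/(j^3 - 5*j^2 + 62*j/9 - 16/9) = (3*j^2 - 13*j - 30)/(3*j^2 - 7*j + 2)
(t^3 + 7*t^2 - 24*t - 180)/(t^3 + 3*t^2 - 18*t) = (t^2 + t - 30)/(t*(t - 3))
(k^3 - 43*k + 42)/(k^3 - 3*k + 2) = (k^2 + k - 42)/(k^2 + k - 2)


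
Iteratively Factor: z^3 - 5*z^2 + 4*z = (z)*(z^2 - 5*z + 4) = z*(z - 1)*(z - 4)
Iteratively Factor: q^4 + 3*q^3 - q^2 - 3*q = (q - 1)*(q^3 + 4*q^2 + 3*q) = (q - 1)*(q + 1)*(q^2 + 3*q) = (q - 1)*(q + 1)*(q + 3)*(q)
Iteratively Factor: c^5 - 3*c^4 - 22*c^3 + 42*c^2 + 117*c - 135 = (c - 3)*(c^4 - 22*c^2 - 24*c + 45) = (c - 5)*(c - 3)*(c^3 + 5*c^2 + 3*c - 9) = (c - 5)*(c - 3)*(c + 3)*(c^2 + 2*c - 3) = (c - 5)*(c - 3)*(c + 3)^2*(c - 1)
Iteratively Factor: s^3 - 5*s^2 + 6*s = (s)*(s^2 - 5*s + 6) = s*(s - 2)*(s - 3)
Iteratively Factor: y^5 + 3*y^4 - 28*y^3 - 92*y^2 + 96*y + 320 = (y + 4)*(y^4 - y^3 - 24*y^2 + 4*y + 80) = (y + 4)^2*(y^3 - 5*y^2 - 4*y + 20) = (y - 2)*(y + 4)^2*(y^2 - 3*y - 10) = (y - 2)*(y + 2)*(y + 4)^2*(y - 5)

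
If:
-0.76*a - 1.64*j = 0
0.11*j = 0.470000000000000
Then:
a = -9.22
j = 4.27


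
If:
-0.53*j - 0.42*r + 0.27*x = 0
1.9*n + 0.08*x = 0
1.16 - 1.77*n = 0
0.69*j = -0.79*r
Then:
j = -25.76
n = 0.66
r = 22.50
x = -15.56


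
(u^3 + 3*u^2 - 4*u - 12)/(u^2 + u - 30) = (u^3 + 3*u^2 - 4*u - 12)/(u^2 + u - 30)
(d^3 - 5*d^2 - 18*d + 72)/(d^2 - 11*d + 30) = (d^2 + d - 12)/(d - 5)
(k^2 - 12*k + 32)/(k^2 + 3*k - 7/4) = 4*(k^2 - 12*k + 32)/(4*k^2 + 12*k - 7)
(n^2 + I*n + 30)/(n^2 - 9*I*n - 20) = (n + 6*I)/(n - 4*I)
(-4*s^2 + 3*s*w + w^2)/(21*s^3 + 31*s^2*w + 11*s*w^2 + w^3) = (-4*s^2 + 3*s*w + w^2)/(21*s^3 + 31*s^2*w + 11*s*w^2 + w^3)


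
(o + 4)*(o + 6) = o^2 + 10*o + 24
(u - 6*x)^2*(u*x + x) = u^3*x - 12*u^2*x^2 + u^2*x + 36*u*x^3 - 12*u*x^2 + 36*x^3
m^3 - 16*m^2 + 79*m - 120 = (m - 8)*(m - 5)*(m - 3)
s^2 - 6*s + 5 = (s - 5)*(s - 1)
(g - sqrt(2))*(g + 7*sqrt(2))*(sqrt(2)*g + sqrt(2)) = sqrt(2)*g^3 + sqrt(2)*g^2 + 12*g^2 - 14*sqrt(2)*g + 12*g - 14*sqrt(2)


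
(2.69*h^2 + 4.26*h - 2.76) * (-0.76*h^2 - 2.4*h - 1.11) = -2.0444*h^4 - 9.6936*h^3 - 11.1123*h^2 + 1.8954*h + 3.0636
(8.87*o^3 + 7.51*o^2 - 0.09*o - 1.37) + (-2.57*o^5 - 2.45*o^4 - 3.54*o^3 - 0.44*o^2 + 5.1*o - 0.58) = -2.57*o^5 - 2.45*o^4 + 5.33*o^3 + 7.07*o^2 + 5.01*o - 1.95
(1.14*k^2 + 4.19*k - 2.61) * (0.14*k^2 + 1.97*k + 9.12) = 0.1596*k^4 + 2.8324*k^3 + 18.2857*k^2 + 33.0711*k - 23.8032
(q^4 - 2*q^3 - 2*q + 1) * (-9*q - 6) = -9*q^5 + 12*q^4 + 12*q^3 + 18*q^2 + 3*q - 6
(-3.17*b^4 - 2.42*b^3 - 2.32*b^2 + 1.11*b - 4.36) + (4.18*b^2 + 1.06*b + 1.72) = -3.17*b^4 - 2.42*b^3 + 1.86*b^2 + 2.17*b - 2.64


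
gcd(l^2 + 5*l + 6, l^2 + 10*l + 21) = l + 3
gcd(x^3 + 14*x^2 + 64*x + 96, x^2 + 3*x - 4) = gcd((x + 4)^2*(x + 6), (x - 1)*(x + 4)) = x + 4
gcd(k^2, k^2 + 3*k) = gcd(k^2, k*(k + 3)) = k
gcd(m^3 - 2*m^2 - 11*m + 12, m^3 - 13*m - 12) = m^2 - m - 12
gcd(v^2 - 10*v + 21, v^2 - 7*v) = v - 7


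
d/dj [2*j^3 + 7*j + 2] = 6*j^2 + 7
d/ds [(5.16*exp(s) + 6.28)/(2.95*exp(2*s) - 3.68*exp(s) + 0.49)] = (-15.222*exp(2*s) - 37.052*exp(s) + 25.6388)*exp(s)/(8.7025*exp(4*s) - 21.712*exp(3*s) + 16.4334*exp(2*s) - 3.6064*exp(s) + 0.2401)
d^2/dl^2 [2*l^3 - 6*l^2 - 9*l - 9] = 12*l - 12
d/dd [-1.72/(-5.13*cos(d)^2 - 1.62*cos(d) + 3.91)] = (17.6472*cos(d) + 2.7864)*sin(d)/(5.13*cos(d)^2 + 1.62*cos(d) - 3.91)^2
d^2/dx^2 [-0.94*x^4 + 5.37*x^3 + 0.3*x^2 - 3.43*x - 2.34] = -11.28*x^2 + 32.22*x + 0.6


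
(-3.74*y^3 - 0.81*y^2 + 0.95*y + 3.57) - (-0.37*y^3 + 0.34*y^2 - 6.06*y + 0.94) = -3.37*y^3 - 1.15*y^2 + 7.01*y + 2.63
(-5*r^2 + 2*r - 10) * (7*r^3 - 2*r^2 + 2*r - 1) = -35*r^5 + 24*r^4 - 84*r^3 + 29*r^2 - 22*r + 10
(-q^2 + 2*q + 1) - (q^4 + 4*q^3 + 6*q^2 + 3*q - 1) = -q^4 - 4*q^3 - 7*q^2 - q + 2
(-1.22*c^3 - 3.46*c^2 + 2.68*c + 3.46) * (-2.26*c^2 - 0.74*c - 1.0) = 2.7572*c^5 + 8.7224*c^4 - 2.2764*c^3 - 6.3428*c^2 - 5.2404*c - 3.46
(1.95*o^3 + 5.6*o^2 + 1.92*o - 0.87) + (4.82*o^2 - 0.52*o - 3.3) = 1.95*o^3 + 10.42*o^2 + 1.4*o - 4.17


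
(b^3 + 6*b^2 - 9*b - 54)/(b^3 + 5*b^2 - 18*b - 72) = (b - 3)/(b - 4)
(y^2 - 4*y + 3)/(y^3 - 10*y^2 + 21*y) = (y - 1)/(y*(y - 7))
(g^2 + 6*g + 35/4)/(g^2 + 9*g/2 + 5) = (g + 7/2)/(g + 2)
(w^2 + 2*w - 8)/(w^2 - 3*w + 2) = (w + 4)/(w - 1)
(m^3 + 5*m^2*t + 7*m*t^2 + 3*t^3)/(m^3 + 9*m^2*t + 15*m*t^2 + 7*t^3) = (m + 3*t)/(m + 7*t)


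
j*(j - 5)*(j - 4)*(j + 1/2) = j^4 - 17*j^3/2 + 31*j^2/2 + 10*j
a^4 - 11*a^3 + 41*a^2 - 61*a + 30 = (a - 5)*(a - 3)*(a - 2)*(a - 1)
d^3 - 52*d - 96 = (d - 8)*(d + 2)*(d + 6)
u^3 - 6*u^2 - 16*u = u*(u - 8)*(u + 2)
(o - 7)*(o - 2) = o^2 - 9*o + 14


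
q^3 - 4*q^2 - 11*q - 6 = (q - 6)*(q + 1)^2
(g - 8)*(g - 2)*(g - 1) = g^3 - 11*g^2 + 26*g - 16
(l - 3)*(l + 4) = l^2 + l - 12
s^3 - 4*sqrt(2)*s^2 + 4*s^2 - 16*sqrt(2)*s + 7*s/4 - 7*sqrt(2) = (s + 1/2)*(s + 7/2)*(s - 4*sqrt(2))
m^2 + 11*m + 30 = (m + 5)*(m + 6)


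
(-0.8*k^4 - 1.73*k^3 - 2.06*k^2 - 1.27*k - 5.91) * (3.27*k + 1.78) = -2.616*k^5 - 7.0811*k^4 - 9.8156*k^3 - 7.8197*k^2 - 21.5863*k - 10.5198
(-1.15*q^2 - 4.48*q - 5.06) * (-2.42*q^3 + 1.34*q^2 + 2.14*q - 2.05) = 2.783*q^5 + 9.3006*q^4 + 3.781*q^3 - 14.0101*q^2 - 1.6444*q + 10.373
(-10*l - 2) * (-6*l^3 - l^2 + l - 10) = 60*l^4 + 22*l^3 - 8*l^2 + 98*l + 20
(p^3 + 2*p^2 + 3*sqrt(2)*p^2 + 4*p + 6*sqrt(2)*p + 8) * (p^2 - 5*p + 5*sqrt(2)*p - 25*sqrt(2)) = p^5 - 3*p^4 + 8*sqrt(2)*p^4 - 24*sqrt(2)*p^3 + 24*p^3 - 102*p^2 - 60*sqrt(2)*p^2 - 340*p - 60*sqrt(2)*p - 200*sqrt(2)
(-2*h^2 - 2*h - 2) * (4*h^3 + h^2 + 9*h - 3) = -8*h^5 - 10*h^4 - 28*h^3 - 14*h^2 - 12*h + 6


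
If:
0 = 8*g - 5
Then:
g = 5/8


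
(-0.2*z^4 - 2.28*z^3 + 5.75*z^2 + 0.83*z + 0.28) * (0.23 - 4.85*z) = 0.97*z^5 + 11.012*z^4 - 28.4119*z^3 - 2.703*z^2 - 1.1671*z + 0.0644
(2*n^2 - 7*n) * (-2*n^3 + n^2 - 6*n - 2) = -4*n^5 + 16*n^4 - 19*n^3 + 38*n^2 + 14*n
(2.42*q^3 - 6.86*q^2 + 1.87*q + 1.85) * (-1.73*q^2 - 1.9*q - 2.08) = -4.1866*q^5 + 7.2698*q^4 + 4.7653*q^3 + 7.5153*q^2 - 7.4046*q - 3.848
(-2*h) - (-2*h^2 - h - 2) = 2*h^2 - h + 2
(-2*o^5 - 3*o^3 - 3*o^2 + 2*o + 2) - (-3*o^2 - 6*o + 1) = -2*o^5 - 3*o^3 + 8*o + 1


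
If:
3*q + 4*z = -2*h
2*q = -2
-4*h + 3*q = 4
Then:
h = -7/4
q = -1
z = 13/8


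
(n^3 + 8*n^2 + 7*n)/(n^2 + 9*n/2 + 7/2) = 2*n*(n + 7)/(2*n + 7)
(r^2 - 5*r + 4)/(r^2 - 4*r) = (r - 1)/r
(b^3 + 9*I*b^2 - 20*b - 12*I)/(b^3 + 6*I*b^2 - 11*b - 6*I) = (b + 6*I)/(b + 3*I)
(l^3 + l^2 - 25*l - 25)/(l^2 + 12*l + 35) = (l^2 - 4*l - 5)/(l + 7)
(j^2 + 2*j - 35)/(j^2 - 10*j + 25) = (j + 7)/(j - 5)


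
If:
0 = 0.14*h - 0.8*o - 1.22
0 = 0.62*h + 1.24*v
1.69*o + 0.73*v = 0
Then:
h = -37.22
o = -8.04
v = 18.61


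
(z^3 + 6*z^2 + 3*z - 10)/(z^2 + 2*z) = z + 4 - 5/z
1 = 1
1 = 1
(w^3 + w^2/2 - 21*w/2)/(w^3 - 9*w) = (w + 7/2)/(w + 3)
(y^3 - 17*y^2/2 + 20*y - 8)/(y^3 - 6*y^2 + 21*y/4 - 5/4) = 2*(y^2 - 8*y + 16)/(2*y^2 - 11*y + 5)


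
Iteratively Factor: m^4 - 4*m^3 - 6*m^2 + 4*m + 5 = (m + 1)*(m^3 - 5*m^2 - m + 5) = (m - 5)*(m + 1)*(m^2 - 1) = (m - 5)*(m - 1)*(m + 1)*(m + 1)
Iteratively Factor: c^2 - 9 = (c - 3)*(c + 3)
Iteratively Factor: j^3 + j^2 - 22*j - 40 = (j + 4)*(j^2 - 3*j - 10) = (j - 5)*(j + 4)*(j + 2)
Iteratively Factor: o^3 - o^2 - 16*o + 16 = (o - 1)*(o^2 - 16) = (o - 1)*(o + 4)*(o - 4)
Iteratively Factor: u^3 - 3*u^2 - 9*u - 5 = (u - 5)*(u^2 + 2*u + 1) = (u - 5)*(u + 1)*(u + 1)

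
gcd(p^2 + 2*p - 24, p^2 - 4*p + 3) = 1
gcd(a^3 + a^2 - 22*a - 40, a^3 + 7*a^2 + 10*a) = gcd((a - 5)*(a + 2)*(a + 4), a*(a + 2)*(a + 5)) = a + 2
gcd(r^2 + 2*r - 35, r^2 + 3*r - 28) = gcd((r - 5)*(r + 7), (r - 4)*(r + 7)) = r + 7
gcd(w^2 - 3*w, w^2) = w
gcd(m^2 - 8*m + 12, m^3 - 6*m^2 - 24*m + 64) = m - 2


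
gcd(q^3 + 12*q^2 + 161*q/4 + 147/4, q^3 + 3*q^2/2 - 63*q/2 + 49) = q + 7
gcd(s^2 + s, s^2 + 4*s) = s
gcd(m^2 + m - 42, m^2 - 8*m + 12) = m - 6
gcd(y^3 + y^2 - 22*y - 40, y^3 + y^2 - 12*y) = y + 4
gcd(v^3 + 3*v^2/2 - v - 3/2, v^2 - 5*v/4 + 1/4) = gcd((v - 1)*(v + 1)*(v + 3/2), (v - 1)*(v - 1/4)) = v - 1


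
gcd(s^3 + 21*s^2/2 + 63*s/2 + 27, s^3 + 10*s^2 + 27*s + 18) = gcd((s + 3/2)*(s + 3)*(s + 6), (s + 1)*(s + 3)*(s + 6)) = s^2 + 9*s + 18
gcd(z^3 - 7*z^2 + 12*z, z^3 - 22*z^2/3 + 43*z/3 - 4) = z^2 - 7*z + 12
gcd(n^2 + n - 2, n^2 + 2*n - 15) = 1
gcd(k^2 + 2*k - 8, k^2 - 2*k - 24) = k + 4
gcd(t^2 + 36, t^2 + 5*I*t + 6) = t + 6*I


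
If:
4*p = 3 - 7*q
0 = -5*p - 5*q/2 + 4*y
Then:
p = 28*y/25 - 3/10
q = 3/5 - 16*y/25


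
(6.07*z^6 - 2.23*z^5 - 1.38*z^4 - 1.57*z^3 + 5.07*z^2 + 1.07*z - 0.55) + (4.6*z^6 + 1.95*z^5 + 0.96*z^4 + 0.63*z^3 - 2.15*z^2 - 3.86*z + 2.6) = 10.67*z^6 - 0.28*z^5 - 0.42*z^4 - 0.94*z^3 + 2.92*z^2 - 2.79*z + 2.05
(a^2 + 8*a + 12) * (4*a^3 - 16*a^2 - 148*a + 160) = 4*a^5 + 16*a^4 - 228*a^3 - 1216*a^2 - 496*a + 1920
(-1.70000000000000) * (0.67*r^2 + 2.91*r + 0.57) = -1.139*r^2 - 4.947*r - 0.969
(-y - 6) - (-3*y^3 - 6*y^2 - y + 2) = 3*y^3 + 6*y^2 - 8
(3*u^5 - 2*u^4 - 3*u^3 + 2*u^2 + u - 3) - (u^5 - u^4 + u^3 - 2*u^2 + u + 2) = 2*u^5 - u^4 - 4*u^3 + 4*u^2 - 5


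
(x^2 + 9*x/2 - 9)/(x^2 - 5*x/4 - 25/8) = 4*(-2*x^2 - 9*x + 18)/(-8*x^2 + 10*x + 25)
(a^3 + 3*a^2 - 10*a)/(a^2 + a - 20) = a*(a - 2)/(a - 4)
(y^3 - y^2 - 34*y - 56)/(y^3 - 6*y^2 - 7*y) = (y^2 + 6*y + 8)/(y*(y + 1))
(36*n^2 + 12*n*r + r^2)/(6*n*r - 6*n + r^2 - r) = (6*n + r)/(r - 1)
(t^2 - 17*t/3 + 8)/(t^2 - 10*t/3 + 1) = (3*t - 8)/(3*t - 1)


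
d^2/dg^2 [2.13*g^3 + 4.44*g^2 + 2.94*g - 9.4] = 12.78*g + 8.88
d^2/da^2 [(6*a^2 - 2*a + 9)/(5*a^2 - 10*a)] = 2*(10*a^3 + 27*a^2 - 54*a + 36)/(5*a^3*(a^3 - 6*a^2 + 12*a - 8))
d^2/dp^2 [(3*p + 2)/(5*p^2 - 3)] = 30*(5*p^3 + 10*p^2 + 9*p + 2)/(125*p^6 - 225*p^4 + 135*p^2 - 27)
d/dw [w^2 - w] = 2*w - 1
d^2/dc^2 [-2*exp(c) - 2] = -2*exp(c)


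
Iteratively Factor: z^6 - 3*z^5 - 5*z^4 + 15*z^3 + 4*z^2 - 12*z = (z + 2)*(z^5 - 5*z^4 + 5*z^3 + 5*z^2 - 6*z) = (z + 1)*(z + 2)*(z^4 - 6*z^3 + 11*z^2 - 6*z) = (z - 2)*(z + 1)*(z + 2)*(z^3 - 4*z^2 + 3*z) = (z - 2)*(z - 1)*(z + 1)*(z + 2)*(z^2 - 3*z) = (z - 3)*(z - 2)*(z - 1)*(z + 1)*(z + 2)*(z)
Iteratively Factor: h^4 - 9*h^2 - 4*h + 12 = (h + 2)*(h^3 - 2*h^2 - 5*h + 6) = (h - 3)*(h + 2)*(h^2 + h - 2) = (h - 3)*(h - 1)*(h + 2)*(h + 2)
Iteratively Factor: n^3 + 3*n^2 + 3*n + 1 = (n + 1)*(n^2 + 2*n + 1) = (n + 1)^2*(n + 1)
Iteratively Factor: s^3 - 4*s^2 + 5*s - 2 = (s - 2)*(s^2 - 2*s + 1) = (s - 2)*(s - 1)*(s - 1)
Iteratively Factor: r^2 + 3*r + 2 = (r + 2)*(r + 1)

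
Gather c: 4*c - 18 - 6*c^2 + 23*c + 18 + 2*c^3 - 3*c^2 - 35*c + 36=2*c^3 - 9*c^2 - 8*c + 36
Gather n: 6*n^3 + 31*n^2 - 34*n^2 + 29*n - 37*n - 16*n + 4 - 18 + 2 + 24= 6*n^3 - 3*n^2 - 24*n + 12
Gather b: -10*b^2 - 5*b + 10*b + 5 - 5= -10*b^2 + 5*b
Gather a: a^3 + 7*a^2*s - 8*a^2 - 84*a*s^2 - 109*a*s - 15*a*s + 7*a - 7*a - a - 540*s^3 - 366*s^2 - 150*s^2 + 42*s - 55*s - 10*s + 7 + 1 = a^3 + a^2*(7*s - 8) + a*(-84*s^2 - 124*s - 1) - 540*s^3 - 516*s^2 - 23*s + 8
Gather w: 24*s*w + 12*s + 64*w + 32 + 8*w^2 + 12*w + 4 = 12*s + 8*w^2 + w*(24*s + 76) + 36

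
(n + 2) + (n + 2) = 2*n + 4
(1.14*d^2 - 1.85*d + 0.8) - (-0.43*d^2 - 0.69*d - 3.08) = 1.57*d^2 - 1.16*d + 3.88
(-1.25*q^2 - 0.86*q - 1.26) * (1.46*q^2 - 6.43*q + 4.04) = -1.825*q^4 + 6.7819*q^3 - 1.3598*q^2 + 4.6274*q - 5.0904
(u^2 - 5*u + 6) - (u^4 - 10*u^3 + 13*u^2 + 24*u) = -u^4 + 10*u^3 - 12*u^2 - 29*u + 6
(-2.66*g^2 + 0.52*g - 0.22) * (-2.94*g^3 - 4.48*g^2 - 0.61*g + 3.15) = 7.8204*g^5 + 10.388*g^4 - 0.0602*g^3 - 7.7106*g^2 + 1.7722*g - 0.693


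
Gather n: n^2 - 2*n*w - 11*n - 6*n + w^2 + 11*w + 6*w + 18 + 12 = n^2 + n*(-2*w - 17) + w^2 + 17*w + 30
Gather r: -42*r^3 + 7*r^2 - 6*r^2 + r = -42*r^3 + r^2 + r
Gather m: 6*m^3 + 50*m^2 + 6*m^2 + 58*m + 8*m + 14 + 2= 6*m^3 + 56*m^2 + 66*m + 16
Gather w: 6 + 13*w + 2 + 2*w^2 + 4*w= 2*w^2 + 17*w + 8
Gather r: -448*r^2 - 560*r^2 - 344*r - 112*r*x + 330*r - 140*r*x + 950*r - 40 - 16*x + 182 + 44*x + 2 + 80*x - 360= -1008*r^2 + r*(936 - 252*x) + 108*x - 216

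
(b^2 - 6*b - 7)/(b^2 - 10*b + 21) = (b + 1)/(b - 3)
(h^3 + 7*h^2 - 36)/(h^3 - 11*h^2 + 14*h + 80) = (h^3 + 7*h^2 - 36)/(h^3 - 11*h^2 + 14*h + 80)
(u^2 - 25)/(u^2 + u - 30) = (u + 5)/(u + 6)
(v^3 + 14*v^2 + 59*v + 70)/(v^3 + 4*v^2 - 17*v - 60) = (v^2 + 9*v + 14)/(v^2 - v - 12)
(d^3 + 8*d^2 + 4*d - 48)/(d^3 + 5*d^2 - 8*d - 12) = (d + 4)/(d + 1)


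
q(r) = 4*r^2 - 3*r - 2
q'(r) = 8*r - 3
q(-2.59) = 32.60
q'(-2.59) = -23.72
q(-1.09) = 6.02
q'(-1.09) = -11.72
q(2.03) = 8.39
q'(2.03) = 13.24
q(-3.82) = 67.83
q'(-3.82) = -33.56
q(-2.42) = 28.69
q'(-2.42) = -22.36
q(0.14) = -2.34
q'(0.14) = -1.88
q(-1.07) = 5.79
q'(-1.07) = -11.56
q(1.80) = 5.56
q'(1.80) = 11.40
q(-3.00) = 43.00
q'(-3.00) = -27.00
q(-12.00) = 610.00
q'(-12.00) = -99.00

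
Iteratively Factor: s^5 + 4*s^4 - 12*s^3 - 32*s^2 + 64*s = (s - 2)*(s^4 + 6*s^3 - 32*s) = (s - 2)^2*(s^3 + 8*s^2 + 16*s) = s*(s - 2)^2*(s^2 + 8*s + 16) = s*(s - 2)^2*(s + 4)*(s + 4)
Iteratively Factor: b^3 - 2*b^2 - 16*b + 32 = (b - 2)*(b^2 - 16) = (b - 4)*(b - 2)*(b + 4)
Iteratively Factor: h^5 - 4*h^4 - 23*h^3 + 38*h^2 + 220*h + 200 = (h + 2)*(h^4 - 6*h^3 - 11*h^2 + 60*h + 100) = (h + 2)^2*(h^3 - 8*h^2 + 5*h + 50) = (h - 5)*(h + 2)^2*(h^2 - 3*h - 10) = (h - 5)*(h + 2)^3*(h - 5)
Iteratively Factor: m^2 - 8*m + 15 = (m - 3)*(m - 5)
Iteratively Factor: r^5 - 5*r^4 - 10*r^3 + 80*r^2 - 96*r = (r - 3)*(r^4 - 2*r^3 - 16*r^2 + 32*r) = r*(r - 3)*(r^3 - 2*r^2 - 16*r + 32) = r*(r - 4)*(r - 3)*(r^2 + 2*r - 8) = r*(r - 4)*(r - 3)*(r - 2)*(r + 4)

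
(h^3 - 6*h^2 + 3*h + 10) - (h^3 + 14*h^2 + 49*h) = -20*h^2 - 46*h + 10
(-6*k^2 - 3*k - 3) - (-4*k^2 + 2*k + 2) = -2*k^2 - 5*k - 5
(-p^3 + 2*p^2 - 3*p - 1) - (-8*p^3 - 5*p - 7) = 7*p^3 + 2*p^2 + 2*p + 6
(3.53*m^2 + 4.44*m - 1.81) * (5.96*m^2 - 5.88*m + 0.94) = 21.0388*m^4 + 5.706*m^3 - 33.5766*m^2 + 14.8164*m - 1.7014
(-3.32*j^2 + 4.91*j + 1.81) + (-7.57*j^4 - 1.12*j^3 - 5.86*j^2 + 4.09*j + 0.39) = -7.57*j^4 - 1.12*j^3 - 9.18*j^2 + 9.0*j + 2.2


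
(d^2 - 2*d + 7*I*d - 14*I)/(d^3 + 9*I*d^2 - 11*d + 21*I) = (d - 2)/(d^2 + 2*I*d + 3)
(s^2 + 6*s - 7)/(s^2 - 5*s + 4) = (s + 7)/(s - 4)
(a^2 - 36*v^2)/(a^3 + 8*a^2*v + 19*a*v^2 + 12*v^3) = (a^2 - 36*v^2)/(a^3 + 8*a^2*v + 19*a*v^2 + 12*v^3)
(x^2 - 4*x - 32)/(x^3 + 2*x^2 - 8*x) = (x - 8)/(x*(x - 2))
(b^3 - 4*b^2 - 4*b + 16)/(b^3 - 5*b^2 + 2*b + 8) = (b + 2)/(b + 1)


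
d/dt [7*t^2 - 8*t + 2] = 14*t - 8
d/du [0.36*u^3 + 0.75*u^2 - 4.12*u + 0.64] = 1.08*u^2 + 1.5*u - 4.12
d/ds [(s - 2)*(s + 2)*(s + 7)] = 3*s^2 + 14*s - 4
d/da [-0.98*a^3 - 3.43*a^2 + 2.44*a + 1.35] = -2.94*a^2 - 6.86*a + 2.44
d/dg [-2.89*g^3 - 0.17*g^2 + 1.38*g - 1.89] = -8.67*g^2 - 0.34*g + 1.38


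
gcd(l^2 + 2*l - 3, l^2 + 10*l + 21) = l + 3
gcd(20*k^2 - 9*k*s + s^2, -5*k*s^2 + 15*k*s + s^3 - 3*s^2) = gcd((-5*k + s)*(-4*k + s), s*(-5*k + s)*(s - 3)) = -5*k + s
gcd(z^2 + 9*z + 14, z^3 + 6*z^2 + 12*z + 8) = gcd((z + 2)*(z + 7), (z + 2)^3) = z + 2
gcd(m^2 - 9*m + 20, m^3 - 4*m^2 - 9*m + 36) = m - 4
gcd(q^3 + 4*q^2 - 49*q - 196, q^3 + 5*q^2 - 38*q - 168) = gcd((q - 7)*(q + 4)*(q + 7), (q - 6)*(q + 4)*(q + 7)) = q^2 + 11*q + 28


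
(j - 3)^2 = j^2 - 6*j + 9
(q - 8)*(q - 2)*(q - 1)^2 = q^4 - 12*q^3 + 37*q^2 - 42*q + 16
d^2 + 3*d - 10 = (d - 2)*(d + 5)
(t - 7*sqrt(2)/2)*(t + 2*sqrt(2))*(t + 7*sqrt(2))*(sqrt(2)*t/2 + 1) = sqrt(2)*t^4/2 + 13*t^3/2 - 12*sqrt(2)*t^2 - 133*t - 98*sqrt(2)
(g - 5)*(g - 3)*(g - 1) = g^3 - 9*g^2 + 23*g - 15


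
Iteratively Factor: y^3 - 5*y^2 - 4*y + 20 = (y + 2)*(y^2 - 7*y + 10) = (y - 5)*(y + 2)*(y - 2)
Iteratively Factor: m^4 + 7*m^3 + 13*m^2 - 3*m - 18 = (m + 2)*(m^3 + 5*m^2 + 3*m - 9) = (m - 1)*(m + 2)*(m^2 + 6*m + 9) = (m - 1)*(m + 2)*(m + 3)*(m + 3)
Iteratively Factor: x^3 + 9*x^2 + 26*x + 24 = (x + 3)*(x^2 + 6*x + 8) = (x + 2)*(x + 3)*(x + 4)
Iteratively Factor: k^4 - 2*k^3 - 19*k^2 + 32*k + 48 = (k + 1)*(k^3 - 3*k^2 - 16*k + 48) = (k + 1)*(k + 4)*(k^2 - 7*k + 12) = (k - 4)*(k + 1)*(k + 4)*(k - 3)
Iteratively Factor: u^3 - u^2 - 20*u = (u + 4)*(u^2 - 5*u) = u*(u + 4)*(u - 5)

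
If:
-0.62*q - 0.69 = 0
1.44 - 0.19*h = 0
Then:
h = 7.58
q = -1.11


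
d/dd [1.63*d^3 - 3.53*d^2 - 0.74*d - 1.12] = 4.89*d^2 - 7.06*d - 0.74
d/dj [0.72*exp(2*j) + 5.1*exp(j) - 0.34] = (1.44*exp(j) + 5.1)*exp(j)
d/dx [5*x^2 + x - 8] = 10*x + 1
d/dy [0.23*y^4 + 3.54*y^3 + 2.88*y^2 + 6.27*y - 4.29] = 0.92*y^3 + 10.62*y^2 + 5.76*y + 6.27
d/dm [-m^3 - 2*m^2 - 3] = m*(-3*m - 4)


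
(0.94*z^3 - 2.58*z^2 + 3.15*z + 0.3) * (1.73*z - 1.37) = 1.6262*z^4 - 5.7512*z^3 + 8.9841*z^2 - 3.7965*z - 0.411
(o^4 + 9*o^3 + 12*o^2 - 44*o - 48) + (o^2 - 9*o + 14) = o^4 + 9*o^3 + 13*o^2 - 53*o - 34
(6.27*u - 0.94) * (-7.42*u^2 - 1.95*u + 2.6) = -46.5234*u^3 - 5.2517*u^2 + 18.135*u - 2.444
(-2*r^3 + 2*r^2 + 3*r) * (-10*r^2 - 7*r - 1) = 20*r^5 - 6*r^4 - 42*r^3 - 23*r^2 - 3*r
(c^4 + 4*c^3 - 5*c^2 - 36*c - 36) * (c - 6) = c^5 - 2*c^4 - 29*c^3 - 6*c^2 + 180*c + 216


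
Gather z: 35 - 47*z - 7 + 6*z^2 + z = 6*z^2 - 46*z + 28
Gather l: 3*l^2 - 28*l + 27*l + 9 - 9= 3*l^2 - l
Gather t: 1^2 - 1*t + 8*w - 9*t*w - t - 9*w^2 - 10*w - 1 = t*(-9*w - 2) - 9*w^2 - 2*w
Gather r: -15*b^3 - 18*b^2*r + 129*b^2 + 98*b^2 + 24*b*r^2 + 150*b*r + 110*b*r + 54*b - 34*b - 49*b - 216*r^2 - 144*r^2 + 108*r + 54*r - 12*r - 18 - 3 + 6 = -15*b^3 + 227*b^2 - 29*b + r^2*(24*b - 360) + r*(-18*b^2 + 260*b + 150) - 15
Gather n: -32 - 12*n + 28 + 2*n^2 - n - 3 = 2*n^2 - 13*n - 7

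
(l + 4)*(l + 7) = l^2 + 11*l + 28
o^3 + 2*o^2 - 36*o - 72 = (o - 6)*(o + 2)*(o + 6)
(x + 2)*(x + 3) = x^2 + 5*x + 6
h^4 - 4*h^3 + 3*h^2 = h^2*(h - 3)*(h - 1)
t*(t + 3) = t^2 + 3*t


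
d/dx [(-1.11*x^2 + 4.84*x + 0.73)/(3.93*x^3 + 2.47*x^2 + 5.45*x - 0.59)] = (4.3623*x^4 - 38.0424*x^3 - 26.611*x^2 - 2.2964*x - 6.8341)/(15.4449*x^6 + 19.4142*x^5 + 48.9379*x^4 + 22.2856*x^3 + 26.7879*x^2 - 6.431*x + 0.3481)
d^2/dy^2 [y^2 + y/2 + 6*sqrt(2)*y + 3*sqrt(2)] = 2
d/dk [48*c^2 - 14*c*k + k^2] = -14*c + 2*k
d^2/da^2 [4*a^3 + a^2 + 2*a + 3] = 24*a + 2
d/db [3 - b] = -1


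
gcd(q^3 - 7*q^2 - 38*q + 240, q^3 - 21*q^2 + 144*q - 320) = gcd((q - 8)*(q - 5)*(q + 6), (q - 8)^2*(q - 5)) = q^2 - 13*q + 40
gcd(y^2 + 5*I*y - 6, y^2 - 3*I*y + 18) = y + 3*I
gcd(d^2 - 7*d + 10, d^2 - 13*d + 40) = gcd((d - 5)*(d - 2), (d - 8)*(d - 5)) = d - 5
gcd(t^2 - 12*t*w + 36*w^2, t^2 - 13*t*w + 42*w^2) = t - 6*w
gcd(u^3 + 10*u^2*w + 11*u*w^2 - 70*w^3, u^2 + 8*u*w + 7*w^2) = u + 7*w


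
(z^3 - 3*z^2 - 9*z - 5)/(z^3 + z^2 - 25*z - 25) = (z + 1)/(z + 5)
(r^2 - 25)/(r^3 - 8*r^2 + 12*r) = (r^2 - 25)/(r*(r^2 - 8*r + 12))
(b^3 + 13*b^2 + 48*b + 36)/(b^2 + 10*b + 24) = (b^2 + 7*b + 6)/(b + 4)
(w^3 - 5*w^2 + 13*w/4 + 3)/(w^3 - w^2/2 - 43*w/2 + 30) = (w + 1/2)/(w + 5)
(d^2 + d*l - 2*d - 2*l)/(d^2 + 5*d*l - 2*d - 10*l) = (d + l)/(d + 5*l)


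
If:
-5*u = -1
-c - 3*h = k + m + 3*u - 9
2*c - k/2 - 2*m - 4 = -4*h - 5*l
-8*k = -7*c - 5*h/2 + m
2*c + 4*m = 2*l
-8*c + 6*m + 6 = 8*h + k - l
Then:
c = -87758/35835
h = 44612/11945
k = -7628/7167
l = -7390/7167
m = 8468/11945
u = 1/5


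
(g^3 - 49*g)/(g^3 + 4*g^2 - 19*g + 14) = g*(g - 7)/(g^2 - 3*g + 2)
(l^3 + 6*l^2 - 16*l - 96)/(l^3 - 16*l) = (l + 6)/l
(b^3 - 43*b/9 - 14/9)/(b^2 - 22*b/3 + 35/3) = (3*b^2 + 7*b + 2)/(3*(b - 5))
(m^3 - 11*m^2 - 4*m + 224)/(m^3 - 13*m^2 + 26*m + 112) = (m + 4)/(m + 2)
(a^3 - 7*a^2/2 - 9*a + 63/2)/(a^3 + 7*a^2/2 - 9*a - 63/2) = (2*a - 7)/(2*a + 7)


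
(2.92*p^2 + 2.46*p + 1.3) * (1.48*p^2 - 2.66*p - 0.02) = 4.3216*p^4 - 4.1264*p^3 - 4.678*p^2 - 3.5072*p - 0.026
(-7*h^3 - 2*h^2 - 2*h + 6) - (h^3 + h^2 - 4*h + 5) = -8*h^3 - 3*h^2 + 2*h + 1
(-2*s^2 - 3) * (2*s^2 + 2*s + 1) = -4*s^4 - 4*s^3 - 8*s^2 - 6*s - 3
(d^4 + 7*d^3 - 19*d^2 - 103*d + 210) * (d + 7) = d^5 + 14*d^4 + 30*d^3 - 236*d^2 - 511*d + 1470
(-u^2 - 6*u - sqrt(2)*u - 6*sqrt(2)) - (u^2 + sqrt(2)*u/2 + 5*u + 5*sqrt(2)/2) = -2*u^2 - 11*u - 3*sqrt(2)*u/2 - 17*sqrt(2)/2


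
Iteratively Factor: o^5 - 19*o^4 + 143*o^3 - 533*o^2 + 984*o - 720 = (o - 3)*(o^4 - 16*o^3 + 95*o^2 - 248*o + 240) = (o - 4)*(o - 3)*(o^3 - 12*o^2 + 47*o - 60) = (o - 4)*(o - 3)^2*(o^2 - 9*o + 20) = (o - 4)^2*(o - 3)^2*(o - 5)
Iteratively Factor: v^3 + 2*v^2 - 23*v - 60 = (v + 4)*(v^2 - 2*v - 15) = (v - 5)*(v + 4)*(v + 3)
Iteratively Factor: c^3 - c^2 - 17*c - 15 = (c + 3)*(c^2 - 4*c - 5) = (c - 5)*(c + 3)*(c + 1)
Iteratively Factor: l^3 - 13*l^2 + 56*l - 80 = (l - 5)*(l^2 - 8*l + 16) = (l - 5)*(l - 4)*(l - 4)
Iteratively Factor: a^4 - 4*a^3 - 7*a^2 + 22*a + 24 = (a + 2)*(a^3 - 6*a^2 + 5*a + 12) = (a - 3)*(a + 2)*(a^2 - 3*a - 4) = (a - 4)*(a - 3)*(a + 2)*(a + 1)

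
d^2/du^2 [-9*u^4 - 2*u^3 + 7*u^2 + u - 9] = -108*u^2 - 12*u + 14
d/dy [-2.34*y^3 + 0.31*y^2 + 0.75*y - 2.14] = -7.02*y^2 + 0.62*y + 0.75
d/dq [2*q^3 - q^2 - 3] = 2*q*(3*q - 1)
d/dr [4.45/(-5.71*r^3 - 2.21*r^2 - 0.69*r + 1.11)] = (76.2285*r^2 + 19.669*r + 3.0705)/(5.71*r^3 + 2.21*r^2 + 0.69*r - 1.11)^2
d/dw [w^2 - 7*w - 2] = 2*w - 7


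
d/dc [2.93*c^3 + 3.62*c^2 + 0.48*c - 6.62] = 8.79*c^2 + 7.24*c + 0.48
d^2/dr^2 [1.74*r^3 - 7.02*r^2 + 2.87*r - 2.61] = 10.44*r - 14.04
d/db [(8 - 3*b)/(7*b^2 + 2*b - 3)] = 7*(3*b^2 - 16*b - 1)/(49*b^4 + 28*b^3 - 38*b^2 - 12*b + 9)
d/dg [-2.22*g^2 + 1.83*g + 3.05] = 1.83 - 4.44*g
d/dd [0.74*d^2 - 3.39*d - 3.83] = 1.48*d - 3.39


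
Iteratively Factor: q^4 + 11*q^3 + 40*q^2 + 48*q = (q)*(q^3 + 11*q^2 + 40*q + 48) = q*(q + 4)*(q^2 + 7*q + 12) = q*(q + 3)*(q + 4)*(q + 4)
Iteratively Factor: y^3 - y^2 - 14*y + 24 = (y - 2)*(y^2 + y - 12) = (y - 2)*(y + 4)*(y - 3)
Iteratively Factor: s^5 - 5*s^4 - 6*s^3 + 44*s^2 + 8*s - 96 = (s - 3)*(s^4 - 2*s^3 - 12*s^2 + 8*s + 32) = (s - 3)*(s + 2)*(s^3 - 4*s^2 - 4*s + 16) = (s - 3)*(s - 2)*(s + 2)*(s^2 - 2*s - 8) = (s - 4)*(s - 3)*(s - 2)*(s + 2)*(s + 2)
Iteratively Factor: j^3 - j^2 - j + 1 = (j - 1)*(j^2 - 1) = (j - 1)^2*(j + 1)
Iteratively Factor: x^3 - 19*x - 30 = (x + 3)*(x^2 - 3*x - 10) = (x + 2)*(x + 3)*(x - 5)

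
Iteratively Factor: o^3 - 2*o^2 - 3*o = (o)*(o^2 - 2*o - 3) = o*(o - 3)*(o + 1)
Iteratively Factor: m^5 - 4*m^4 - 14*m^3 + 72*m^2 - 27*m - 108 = (m + 4)*(m^4 - 8*m^3 + 18*m^2 - 27) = (m - 3)*(m + 4)*(m^3 - 5*m^2 + 3*m + 9) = (m - 3)*(m + 1)*(m + 4)*(m^2 - 6*m + 9) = (m - 3)^2*(m + 1)*(m + 4)*(m - 3)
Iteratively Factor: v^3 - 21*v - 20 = (v - 5)*(v^2 + 5*v + 4) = (v - 5)*(v + 1)*(v + 4)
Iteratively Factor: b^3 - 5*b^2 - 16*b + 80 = (b - 5)*(b^2 - 16) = (b - 5)*(b - 4)*(b + 4)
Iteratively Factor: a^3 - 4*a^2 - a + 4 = (a + 1)*(a^2 - 5*a + 4) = (a - 1)*(a + 1)*(a - 4)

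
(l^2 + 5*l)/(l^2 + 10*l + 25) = l/(l + 5)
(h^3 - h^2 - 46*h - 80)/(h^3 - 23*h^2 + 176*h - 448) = (h^2 + 7*h + 10)/(h^2 - 15*h + 56)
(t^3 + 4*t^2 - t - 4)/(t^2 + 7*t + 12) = (t^2 - 1)/(t + 3)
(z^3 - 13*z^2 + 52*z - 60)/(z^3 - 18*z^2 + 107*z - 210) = (z - 2)/(z - 7)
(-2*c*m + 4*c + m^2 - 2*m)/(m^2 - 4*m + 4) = (-2*c + m)/(m - 2)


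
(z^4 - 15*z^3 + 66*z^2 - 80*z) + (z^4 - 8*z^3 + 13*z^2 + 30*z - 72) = 2*z^4 - 23*z^3 + 79*z^2 - 50*z - 72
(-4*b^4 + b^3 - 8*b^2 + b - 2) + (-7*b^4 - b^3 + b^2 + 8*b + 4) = -11*b^4 - 7*b^2 + 9*b + 2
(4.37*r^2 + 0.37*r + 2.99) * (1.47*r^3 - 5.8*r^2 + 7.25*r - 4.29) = 6.4239*r^5 - 24.8021*r^4 + 33.9318*r^3 - 33.4068*r^2 + 20.0902*r - 12.8271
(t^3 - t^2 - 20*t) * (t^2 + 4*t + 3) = t^5 + 3*t^4 - 21*t^3 - 83*t^2 - 60*t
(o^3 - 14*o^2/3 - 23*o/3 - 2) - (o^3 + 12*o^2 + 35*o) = -50*o^2/3 - 128*o/3 - 2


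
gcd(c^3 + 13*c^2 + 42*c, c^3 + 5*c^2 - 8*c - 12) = c + 6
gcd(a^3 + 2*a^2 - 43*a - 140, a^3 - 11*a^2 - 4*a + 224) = a^2 - 3*a - 28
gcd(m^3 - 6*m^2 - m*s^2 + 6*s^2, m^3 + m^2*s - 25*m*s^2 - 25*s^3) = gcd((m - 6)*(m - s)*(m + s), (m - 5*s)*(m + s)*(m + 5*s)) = m + s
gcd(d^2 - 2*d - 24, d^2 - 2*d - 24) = d^2 - 2*d - 24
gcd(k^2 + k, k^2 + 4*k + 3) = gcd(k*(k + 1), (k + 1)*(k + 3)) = k + 1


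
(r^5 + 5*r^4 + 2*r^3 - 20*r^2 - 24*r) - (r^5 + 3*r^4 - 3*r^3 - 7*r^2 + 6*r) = 2*r^4 + 5*r^3 - 13*r^2 - 30*r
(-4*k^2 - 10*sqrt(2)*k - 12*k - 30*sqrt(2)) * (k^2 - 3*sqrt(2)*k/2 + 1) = -4*k^4 - 12*k^3 - 4*sqrt(2)*k^3 - 12*sqrt(2)*k^2 + 26*k^2 - 10*sqrt(2)*k + 78*k - 30*sqrt(2)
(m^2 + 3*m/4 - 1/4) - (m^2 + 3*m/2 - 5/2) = 9/4 - 3*m/4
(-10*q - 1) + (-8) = -10*q - 9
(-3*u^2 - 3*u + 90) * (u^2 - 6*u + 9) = -3*u^4 + 15*u^3 + 81*u^2 - 567*u + 810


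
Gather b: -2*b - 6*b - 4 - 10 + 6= -8*b - 8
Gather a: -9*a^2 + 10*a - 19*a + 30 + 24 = -9*a^2 - 9*a + 54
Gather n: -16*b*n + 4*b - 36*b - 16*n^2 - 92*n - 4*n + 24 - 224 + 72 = -32*b - 16*n^2 + n*(-16*b - 96) - 128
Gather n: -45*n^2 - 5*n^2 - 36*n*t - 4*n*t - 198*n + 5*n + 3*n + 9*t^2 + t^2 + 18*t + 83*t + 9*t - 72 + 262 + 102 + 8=-50*n^2 + n*(-40*t - 190) + 10*t^2 + 110*t + 300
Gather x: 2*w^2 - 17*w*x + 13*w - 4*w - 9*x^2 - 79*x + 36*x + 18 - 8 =2*w^2 + 9*w - 9*x^2 + x*(-17*w - 43) + 10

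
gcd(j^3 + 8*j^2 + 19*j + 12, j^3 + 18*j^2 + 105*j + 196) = j + 4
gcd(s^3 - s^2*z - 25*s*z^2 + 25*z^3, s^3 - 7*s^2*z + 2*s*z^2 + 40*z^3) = -s + 5*z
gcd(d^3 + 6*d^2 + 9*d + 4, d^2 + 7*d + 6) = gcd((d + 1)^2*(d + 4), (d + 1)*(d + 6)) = d + 1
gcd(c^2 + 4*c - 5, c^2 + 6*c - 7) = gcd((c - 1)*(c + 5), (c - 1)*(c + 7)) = c - 1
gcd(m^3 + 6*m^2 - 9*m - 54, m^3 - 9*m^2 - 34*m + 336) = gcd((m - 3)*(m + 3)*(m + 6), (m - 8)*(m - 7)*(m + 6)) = m + 6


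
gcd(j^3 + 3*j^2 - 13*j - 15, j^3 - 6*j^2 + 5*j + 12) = j^2 - 2*j - 3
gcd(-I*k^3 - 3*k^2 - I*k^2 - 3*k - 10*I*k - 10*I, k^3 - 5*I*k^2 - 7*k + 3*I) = 1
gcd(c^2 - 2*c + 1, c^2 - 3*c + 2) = c - 1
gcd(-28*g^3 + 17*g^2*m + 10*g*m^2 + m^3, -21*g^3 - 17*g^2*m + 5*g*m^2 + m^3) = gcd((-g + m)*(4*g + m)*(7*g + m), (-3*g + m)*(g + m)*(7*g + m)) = 7*g + m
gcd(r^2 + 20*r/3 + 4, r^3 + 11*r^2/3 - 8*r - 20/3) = r + 2/3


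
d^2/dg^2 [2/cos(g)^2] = 4*(2 - cos(2*g))/cos(g)^4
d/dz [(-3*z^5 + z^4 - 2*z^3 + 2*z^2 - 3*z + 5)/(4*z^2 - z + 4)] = (-36*z^6 + 20*z^5 - 71*z^4 + 20*z^3 - 14*z^2 - 24*z - 7)/(16*z^4 - 8*z^3 + 33*z^2 - 8*z + 16)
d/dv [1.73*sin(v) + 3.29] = 1.73*cos(v)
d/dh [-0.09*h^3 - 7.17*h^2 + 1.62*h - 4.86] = -0.27*h^2 - 14.34*h + 1.62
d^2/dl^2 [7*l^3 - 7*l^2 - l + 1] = 42*l - 14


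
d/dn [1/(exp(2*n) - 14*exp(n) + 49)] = 2*(7 - exp(n))*exp(n)/(exp(2*n) - 14*exp(n) + 49)^2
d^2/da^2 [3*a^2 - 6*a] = 6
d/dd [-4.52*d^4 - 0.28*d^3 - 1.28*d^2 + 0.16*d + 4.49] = -18.08*d^3 - 0.84*d^2 - 2.56*d + 0.16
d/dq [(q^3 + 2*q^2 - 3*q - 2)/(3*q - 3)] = (2*q^3 - q^2 - 4*q + 5)/(3*(q^2 - 2*q + 1))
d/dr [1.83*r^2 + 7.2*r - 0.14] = 3.66*r + 7.2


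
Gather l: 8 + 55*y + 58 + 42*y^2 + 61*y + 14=42*y^2 + 116*y + 80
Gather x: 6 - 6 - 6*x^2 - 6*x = -6*x^2 - 6*x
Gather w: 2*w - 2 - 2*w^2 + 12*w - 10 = -2*w^2 + 14*w - 12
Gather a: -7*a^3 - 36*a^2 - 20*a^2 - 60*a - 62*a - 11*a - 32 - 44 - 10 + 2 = -7*a^3 - 56*a^2 - 133*a - 84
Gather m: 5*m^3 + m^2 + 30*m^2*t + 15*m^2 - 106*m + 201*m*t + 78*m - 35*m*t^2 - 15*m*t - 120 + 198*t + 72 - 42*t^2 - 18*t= 5*m^3 + m^2*(30*t + 16) + m*(-35*t^2 + 186*t - 28) - 42*t^2 + 180*t - 48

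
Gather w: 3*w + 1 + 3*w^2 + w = 3*w^2 + 4*w + 1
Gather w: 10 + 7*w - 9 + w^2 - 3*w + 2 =w^2 + 4*w + 3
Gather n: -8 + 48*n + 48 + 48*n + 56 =96*n + 96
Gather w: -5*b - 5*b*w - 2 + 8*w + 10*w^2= -5*b + 10*w^2 + w*(8 - 5*b) - 2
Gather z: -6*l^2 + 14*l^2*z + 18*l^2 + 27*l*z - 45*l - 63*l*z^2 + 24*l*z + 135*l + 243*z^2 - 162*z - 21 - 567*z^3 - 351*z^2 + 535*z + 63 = 12*l^2 + 90*l - 567*z^3 + z^2*(-63*l - 108) + z*(14*l^2 + 51*l + 373) + 42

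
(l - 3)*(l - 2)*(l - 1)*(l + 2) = l^4 - 4*l^3 - l^2 + 16*l - 12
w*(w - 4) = w^2 - 4*w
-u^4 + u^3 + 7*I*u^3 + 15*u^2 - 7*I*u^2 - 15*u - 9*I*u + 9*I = (u - 3*I)^2*(I*u + 1)*(I*u - I)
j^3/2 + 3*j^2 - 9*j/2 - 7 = (j/2 + 1/2)*(j - 2)*(j + 7)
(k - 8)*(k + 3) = k^2 - 5*k - 24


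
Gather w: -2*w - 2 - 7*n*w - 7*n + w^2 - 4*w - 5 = -7*n + w^2 + w*(-7*n - 6) - 7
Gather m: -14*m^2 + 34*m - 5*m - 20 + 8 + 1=-14*m^2 + 29*m - 11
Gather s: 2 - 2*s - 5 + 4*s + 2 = 2*s - 1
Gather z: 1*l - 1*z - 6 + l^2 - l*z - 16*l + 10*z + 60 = l^2 - 15*l + z*(9 - l) + 54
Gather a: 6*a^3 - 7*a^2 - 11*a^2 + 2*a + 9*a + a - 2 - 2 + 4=6*a^3 - 18*a^2 + 12*a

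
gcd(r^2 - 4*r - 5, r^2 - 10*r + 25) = r - 5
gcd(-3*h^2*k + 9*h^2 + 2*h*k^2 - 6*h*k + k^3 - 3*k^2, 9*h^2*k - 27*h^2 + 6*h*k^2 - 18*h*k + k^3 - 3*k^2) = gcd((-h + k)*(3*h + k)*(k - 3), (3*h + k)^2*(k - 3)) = 3*h*k - 9*h + k^2 - 3*k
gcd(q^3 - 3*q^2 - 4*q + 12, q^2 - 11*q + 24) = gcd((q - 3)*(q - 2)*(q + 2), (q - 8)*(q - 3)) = q - 3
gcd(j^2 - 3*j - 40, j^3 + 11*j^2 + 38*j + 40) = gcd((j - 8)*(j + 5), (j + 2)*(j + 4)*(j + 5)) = j + 5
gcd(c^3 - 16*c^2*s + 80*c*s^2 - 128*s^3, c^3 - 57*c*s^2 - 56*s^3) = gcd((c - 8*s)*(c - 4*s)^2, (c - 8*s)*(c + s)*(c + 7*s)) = -c + 8*s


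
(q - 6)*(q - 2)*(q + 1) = q^3 - 7*q^2 + 4*q + 12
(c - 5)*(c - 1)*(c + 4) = c^3 - 2*c^2 - 19*c + 20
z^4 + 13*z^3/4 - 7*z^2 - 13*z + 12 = (z - 2)*(z - 3/4)*(z + 2)*(z + 4)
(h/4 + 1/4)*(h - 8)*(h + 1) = h^3/4 - 3*h^2/2 - 15*h/4 - 2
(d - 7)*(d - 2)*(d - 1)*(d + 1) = d^4 - 9*d^3 + 13*d^2 + 9*d - 14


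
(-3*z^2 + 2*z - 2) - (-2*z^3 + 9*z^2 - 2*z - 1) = 2*z^3 - 12*z^2 + 4*z - 1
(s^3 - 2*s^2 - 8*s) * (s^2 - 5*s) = s^5 - 7*s^4 + 2*s^3 + 40*s^2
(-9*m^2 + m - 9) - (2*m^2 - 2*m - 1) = -11*m^2 + 3*m - 8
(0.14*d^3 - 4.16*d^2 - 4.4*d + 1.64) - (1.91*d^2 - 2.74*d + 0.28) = 0.14*d^3 - 6.07*d^2 - 1.66*d + 1.36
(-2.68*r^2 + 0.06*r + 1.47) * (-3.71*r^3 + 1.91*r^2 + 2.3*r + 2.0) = 9.9428*r^5 - 5.3414*r^4 - 11.5031*r^3 - 2.4143*r^2 + 3.501*r + 2.94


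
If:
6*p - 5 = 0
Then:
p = 5/6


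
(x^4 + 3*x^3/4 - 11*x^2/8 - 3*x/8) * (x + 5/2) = x^5 + 13*x^4/4 + x^3/2 - 61*x^2/16 - 15*x/16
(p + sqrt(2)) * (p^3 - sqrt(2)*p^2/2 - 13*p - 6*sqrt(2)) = p^4 + sqrt(2)*p^3/2 - 14*p^2 - 19*sqrt(2)*p - 12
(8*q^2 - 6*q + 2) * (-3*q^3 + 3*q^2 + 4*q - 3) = -24*q^5 + 42*q^4 + 8*q^3 - 42*q^2 + 26*q - 6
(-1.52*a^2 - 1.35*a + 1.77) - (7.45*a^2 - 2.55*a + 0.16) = -8.97*a^2 + 1.2*a + 1.61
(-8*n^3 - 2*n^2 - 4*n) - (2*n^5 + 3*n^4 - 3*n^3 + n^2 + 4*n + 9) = -2*n^5 - 3*n^4 - 5*n^3 - 3*n^2 - 8*n - 9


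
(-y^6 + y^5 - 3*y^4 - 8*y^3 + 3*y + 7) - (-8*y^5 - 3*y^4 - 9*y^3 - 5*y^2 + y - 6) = -y^6 + 9*y^5 + y^3 + 5*y^2 + 2*y + 13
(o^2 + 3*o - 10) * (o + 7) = o^3 + 10*o^2 + 11*o - 70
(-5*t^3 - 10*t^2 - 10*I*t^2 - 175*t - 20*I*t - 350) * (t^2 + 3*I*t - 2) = -5*t^5 - 10*t^4 - 25*I*t^4 - 135*t^3 - 50*I*t^3 - 270*t^2 - 505*I*t^2 + 350*t - 1010*I*t + 700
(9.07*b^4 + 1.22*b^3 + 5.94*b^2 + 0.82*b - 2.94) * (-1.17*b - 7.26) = -10.6119*b^5 - 67.2756*b^4 - 15.807*b^3 - 44.0838*b^2 - 2.5134*b + 21.3444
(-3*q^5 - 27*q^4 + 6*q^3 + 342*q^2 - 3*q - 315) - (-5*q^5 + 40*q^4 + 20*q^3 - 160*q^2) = 2*q^5 - 67*q^4 - 14*q^3 + 502*q^2 - 3*q - 315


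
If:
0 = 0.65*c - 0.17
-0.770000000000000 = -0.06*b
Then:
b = 12.83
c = 0.26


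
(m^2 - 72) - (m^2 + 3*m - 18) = -3*m - 54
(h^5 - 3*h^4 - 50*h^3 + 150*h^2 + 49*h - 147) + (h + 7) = h^5 - 3*h^4 - 50*h^3 + 150*h^2 + 50*h - 140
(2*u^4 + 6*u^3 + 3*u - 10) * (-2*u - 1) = -4*u^5 - 14*u^4 - 6*u^3 - 6*u^2 + 17*u + 10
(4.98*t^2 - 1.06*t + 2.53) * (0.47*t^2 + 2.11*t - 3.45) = 2.3406*t^4 + 10.0096*t^3 - 18.2285*t^2 + 8.9953*t - 8.7285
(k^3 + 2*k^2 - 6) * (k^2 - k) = k^5 + k^4 - 2*k^3 - 6*k^2 + 6*k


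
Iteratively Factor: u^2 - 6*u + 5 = (u - 1)*(u - 5)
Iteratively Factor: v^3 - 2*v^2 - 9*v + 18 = (v - 2)*(v^2 - 9) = (v - 2)*(v + 3)*(v - 3)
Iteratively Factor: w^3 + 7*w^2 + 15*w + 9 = (w + 3)*(w^2 + 4*w + 3) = (w + 1)*(w + 3)*(w + 3)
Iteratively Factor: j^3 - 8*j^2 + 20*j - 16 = (j - 2)*(j^2 - 6*j + 8) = (j - 2)^2*(j - 4)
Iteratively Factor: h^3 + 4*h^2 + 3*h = (h)*(h^2 + 4*h + 3) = h*(h + 3)*(h + 1)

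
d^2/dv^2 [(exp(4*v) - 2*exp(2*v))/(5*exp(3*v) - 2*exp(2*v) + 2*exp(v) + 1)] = (25*exp(8*v) - 30*exp(7*v) - 14*exp(6*v) - 69*exp(5*v) + 132*exp(4*v) + 168*exp(3*v) - 8*exp(2*v) - 12*exp(v) - 8)*exp(2*v)/(125*exp(9*v) - 150*exp(8*v) + 210*exp(7*v) - 53*exp(6*v) + 24*exp(5*v) + 48*exp(4*v) - exp(3*v) + 6*exp(2*v) + 6*exp(v) + 1)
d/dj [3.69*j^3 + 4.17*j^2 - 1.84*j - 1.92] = 11.07*j^2 + 8.34*j - 1.84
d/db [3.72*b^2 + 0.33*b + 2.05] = 7.44*b + 0.33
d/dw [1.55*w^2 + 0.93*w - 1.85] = 3.1*w + 0.93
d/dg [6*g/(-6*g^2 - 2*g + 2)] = 3*(3*g^2 + 1)/(9*g^4 + 6*g^3 - 5*g^2 - 2*g + 1)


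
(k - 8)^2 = k^2 - 16*k + 64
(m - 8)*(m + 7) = m^2 - m - 56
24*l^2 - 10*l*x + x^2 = (-6*l + x)*(-4*l + x)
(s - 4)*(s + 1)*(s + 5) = s^3 + 2*s^2 - 19*s - 20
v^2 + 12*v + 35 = (v + 5)*(v + 7)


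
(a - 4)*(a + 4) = a^2 - 16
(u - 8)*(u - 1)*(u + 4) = u^3 - 5*u^2 - 28*u + 32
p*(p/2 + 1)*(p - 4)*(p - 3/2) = p^4/2 - 7*p^3/4 - 5*p^2/2 + 6*p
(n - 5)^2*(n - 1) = n^3 - 11*n^2 + 35*n - 25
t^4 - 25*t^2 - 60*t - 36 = (t - 6)*(t + 1)*(t + 2)*(t + 3)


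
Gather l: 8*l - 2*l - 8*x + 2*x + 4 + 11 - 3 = 6*l - 6*x + 12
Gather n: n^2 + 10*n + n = n^2 + 11*n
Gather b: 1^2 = 1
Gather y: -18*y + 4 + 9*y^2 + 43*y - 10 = 9*y^2 + 25*y - 6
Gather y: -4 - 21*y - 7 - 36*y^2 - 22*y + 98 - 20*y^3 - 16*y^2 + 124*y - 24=-20*y^3 - 52*y^2 + 81*y + 63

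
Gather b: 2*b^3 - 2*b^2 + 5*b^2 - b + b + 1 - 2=2*b^3 + 3*b^2 - 1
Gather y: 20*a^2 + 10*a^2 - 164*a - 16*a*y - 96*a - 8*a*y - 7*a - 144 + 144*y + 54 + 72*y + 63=30*a^2 - 267*a + y*(216 - 24*a) - 27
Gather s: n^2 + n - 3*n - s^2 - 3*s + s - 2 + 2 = n^2 - 2*n - s^2 - 2*s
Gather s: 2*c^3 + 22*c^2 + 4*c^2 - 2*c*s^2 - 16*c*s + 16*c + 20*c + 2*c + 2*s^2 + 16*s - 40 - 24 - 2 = 2*c^3 + 26*c^2 + 38*c + s^2*(2 - 2*c) + s*(16 - 16*c) - 66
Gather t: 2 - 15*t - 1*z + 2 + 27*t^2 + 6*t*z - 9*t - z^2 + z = 27*t^2 + t*(6*z - 24) - z^2 + 4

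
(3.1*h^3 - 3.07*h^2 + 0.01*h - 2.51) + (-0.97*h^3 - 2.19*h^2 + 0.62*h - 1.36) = 2.13*h^3 - 5.26*h^2 + 0.63*h - 3.87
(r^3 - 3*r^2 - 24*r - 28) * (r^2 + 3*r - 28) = r^5 - 61*r^3 - 16*r^2 + 588*r + 784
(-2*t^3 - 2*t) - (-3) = -2*t^3 - 2*t + 3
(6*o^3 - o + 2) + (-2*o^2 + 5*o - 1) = 6*o^3 - 2*o^2 + 4*o + 1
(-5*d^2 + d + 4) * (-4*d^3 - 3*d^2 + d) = 20*d^5 + 11*d^4 - 24*d^3 - 11*d^2 + 4*d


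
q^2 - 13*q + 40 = (q - 8)*(q - 5)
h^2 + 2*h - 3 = (h - 1)*(h + 3)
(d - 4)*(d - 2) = d^2 - 6*d + 8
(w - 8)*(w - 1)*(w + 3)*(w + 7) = w^4 + w^3 - 61*w^2 - 109*w + 168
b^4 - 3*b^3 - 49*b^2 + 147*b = b*(b - 7)*(b - 3)*(b + 7)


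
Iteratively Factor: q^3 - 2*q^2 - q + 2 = (q - 2)*(q^2 - 1) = (q - 2)*(q - 1)*(q + 1)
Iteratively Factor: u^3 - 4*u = (u)*(u^2 - 4) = u*(u - 2)*(u + 2)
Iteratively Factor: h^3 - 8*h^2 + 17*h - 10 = (h - 1)*(h^2 - 7*h + 10) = (h - 2)*(h - 1)*(h - 5)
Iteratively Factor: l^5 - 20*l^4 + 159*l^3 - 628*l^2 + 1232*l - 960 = (l - 4)*(l^4 - 16*l^3 + 95*l^2 - 248*l + 240) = (l - 4)^2*(l^3 - 12*l^2 + 47*l - 60) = (l - 5)*(l - 4)^2*(l^2 - 7*l + 12) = (l - 5)*(l - 4)^3*(l - 3)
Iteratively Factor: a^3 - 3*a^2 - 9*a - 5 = (a - 5)*(a^2 + 2*a + 1) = (a - 5)*(a + 1)*(a + 1)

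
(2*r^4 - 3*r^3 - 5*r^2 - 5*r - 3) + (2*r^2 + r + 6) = 2*r^4 - 3*r^3 - 3*r^2 - 4*r + 3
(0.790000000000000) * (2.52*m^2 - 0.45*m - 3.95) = 1.9908*m^2 - 0.3555*m - 3.1205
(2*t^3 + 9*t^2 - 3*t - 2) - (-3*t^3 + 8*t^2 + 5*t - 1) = 5*t^3 + t^2 - 8*t - 1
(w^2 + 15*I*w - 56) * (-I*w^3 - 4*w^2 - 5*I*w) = -I*w^5 + 11*w^4 - 9*I*w^3 + 299*w^2 + 280*I*w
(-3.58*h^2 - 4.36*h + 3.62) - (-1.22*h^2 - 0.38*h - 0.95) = -2.36*h^2 - 3.98*h + 4.57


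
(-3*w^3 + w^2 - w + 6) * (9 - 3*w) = 9*w^4 - 30*w^3 + 12*w^2 - 27*w + 54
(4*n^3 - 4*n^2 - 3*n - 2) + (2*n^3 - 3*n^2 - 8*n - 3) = 6*n^3 - 7*n^2 - 11*n - 5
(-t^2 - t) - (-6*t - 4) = -t^2 + 5*t + 4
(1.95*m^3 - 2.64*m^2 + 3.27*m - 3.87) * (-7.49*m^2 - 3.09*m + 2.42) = -14.6055*m^5 + 13.7481*m^4 - 11.6157*m^3 + 12.4932*m^2 + 19.8717*m - 9.3654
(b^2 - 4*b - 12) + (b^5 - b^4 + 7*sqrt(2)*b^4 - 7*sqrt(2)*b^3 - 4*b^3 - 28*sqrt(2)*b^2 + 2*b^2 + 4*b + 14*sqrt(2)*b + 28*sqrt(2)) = b^5 - b^4 + 7*sqrt(2)*b^4 - 7*sqrt(2)*b^3 - 4*b^3 - 28*sqrt(2)*b^2 + 3*b^2 + 14*sqrt(2)*b - 12 + 28*sqrt(2)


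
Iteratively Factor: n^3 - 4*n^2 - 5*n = (n + 1)*(n^2 - 5*n) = (n - 5)*(n + 1)*(n)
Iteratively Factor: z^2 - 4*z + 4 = (z - 2)*(z - 2)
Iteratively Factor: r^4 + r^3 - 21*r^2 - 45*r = (r - 5)*(r^3 + 6*r^2 + 9*r) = r*(r - 5)*(r^2 + 6*r + 9) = r*(r - 5)*(r + 3)*(r + 3)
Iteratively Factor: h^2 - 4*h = (h - 4)*(h)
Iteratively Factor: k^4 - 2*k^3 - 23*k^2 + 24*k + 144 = (k + 3)*(k^3 - 5*k^2 - 8*k + 48) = (k + 3)^2*(k^2 - 8*k + 16) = (k - 4)*(k + 3)^2*(k - 4)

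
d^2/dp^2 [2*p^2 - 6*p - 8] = 4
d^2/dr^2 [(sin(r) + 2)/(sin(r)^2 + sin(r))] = (-sin(r) - 6 + 2/sin(r) + 8/sin(r)^2 + 4/sin(r)^3)/(sin(r) + 1)^2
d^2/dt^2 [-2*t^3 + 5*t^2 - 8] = 10 - 12*t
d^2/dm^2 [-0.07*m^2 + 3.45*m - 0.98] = -0.140000000000000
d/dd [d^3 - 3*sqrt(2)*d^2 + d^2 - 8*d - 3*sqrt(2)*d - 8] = 3*d^2 - 6*sqrt(2)*d + 2*d - 8 - 3*sqrt(2)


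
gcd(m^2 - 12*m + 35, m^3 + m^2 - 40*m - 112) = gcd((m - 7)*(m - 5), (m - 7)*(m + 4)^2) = m - 7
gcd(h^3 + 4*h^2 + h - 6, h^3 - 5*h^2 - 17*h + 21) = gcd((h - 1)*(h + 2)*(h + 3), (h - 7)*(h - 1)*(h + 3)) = h^2 + 2*h - 3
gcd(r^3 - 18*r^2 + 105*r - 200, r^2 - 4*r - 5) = r - 5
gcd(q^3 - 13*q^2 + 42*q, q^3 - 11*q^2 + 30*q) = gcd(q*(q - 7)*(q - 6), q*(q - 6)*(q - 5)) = q^2 - 6*q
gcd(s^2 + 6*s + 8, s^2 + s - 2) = s + 2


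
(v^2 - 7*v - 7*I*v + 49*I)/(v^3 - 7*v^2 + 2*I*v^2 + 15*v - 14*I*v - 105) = (v - 7*I)/(v^2 + 2*I*v + 15)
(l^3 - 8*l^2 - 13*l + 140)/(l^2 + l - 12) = (l^2 - 12*l + 35)/(l - 3)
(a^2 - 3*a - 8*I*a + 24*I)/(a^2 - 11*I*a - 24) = (a - 3)/(a - 3*I)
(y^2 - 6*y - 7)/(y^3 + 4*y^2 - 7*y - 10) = (y - 7)/(y^2 + 3*y - 10)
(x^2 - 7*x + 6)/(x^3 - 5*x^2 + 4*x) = (x - 6)/(x*(x - 4))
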